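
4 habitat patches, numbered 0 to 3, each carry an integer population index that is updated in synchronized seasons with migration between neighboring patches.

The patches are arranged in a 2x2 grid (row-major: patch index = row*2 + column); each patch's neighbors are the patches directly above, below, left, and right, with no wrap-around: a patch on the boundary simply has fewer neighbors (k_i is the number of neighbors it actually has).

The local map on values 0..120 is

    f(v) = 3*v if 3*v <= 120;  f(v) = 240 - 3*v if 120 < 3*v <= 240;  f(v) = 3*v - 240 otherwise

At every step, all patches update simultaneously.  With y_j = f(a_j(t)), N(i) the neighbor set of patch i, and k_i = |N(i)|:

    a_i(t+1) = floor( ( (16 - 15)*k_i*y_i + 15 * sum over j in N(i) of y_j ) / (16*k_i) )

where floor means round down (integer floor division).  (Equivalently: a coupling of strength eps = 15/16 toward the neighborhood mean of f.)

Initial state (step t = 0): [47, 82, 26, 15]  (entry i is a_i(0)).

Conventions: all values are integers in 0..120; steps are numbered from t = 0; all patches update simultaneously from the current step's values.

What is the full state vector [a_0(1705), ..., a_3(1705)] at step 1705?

Answer: [108, 108, 108, 108]
Key observation: The state at step 6, [84, 84, 84, 84], reappears at step 10: the system is in a cycle of period 4 from step 6 on.  Therefore the state at step 1705 equals the state at step 6 + ((1705 - 6) mod 4) = 9, which is [108, 108, 108, 108].

Derivation:
t=0: [47, 82, 26, 15]
t=1: [45, 67, 72, 42]
t=2: [36, 105, 104, 36]
t=3: [75, 105, 105, 75]
t=4: [71, 18, 18, 71]
t=5: [52, 28, 28, 52]
t=6: [84, 84, 84, 84]
t=7: [12, 12, 12, 12]
t=8: [36, 36, 36, 36]
t=9: [108, 108, 108, 108]
t=10: [84, 84, 84, 84]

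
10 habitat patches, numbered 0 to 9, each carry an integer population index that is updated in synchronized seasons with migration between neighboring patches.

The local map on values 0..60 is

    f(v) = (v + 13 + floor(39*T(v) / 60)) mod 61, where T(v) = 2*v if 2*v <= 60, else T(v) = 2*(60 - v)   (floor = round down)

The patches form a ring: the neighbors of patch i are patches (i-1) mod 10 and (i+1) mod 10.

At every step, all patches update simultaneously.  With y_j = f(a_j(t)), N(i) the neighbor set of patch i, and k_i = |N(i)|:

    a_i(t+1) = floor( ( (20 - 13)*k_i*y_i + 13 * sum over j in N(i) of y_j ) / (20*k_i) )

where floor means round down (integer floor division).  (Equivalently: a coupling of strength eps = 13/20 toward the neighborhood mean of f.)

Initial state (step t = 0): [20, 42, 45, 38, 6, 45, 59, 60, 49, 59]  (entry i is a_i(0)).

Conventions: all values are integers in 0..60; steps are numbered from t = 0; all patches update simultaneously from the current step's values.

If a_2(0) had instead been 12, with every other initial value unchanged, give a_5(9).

Answer: a_5(9) = 16
Key observation: This trace re-runs the system from the modified initial state.

Derivation:
t=0: [20, 42, 12, 38, 6, 45, 59, 60, 49, 59]
t=1: [30, 38, 25, 27, 20, 17, 13, 12, 13, 28]
t=2: [18, 16, 13, 27, 42, 51, 44, 41, 32, 26]
t=3: [38, 48, 35, 24, 15, 15, 15, 17, 16, 27]
t=4: [15, 17, 13, 23, 34, 47, 48, 49, 38, 26]
t=5: [36, 47, 32, 21, 12, 16, 15, 15, 14, 24]
t=6: [13, 17, 11, 19, 29, 45, 47, 46, 33, 23]
t=7: [32, 44, 48, 37, 29, 16, 15, 16, 13, 21]
t=8: [12, 16, 16, 17, 28, 38, 48, 46, 30, 20]
t=9: [49, 46, 49, 39, 28, 16, 16, 17, 31, 40]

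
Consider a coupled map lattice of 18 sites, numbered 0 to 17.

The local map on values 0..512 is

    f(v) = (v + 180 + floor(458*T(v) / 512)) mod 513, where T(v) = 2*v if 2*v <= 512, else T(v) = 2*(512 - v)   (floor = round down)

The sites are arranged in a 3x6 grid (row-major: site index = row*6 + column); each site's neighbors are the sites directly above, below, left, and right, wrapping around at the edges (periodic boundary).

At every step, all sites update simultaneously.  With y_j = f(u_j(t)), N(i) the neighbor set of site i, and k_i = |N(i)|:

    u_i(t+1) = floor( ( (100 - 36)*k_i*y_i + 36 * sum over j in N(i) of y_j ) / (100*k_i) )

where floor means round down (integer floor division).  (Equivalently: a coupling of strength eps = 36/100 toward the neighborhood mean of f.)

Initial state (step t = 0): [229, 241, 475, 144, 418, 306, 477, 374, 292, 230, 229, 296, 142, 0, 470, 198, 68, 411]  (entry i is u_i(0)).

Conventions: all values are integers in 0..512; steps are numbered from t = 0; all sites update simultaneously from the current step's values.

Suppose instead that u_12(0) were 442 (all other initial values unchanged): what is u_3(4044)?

Simulating step by step:
t=0: [229, 241, 475, 144, 418, 306, 477, 374, 292, 230, 229, 296, 442, 0, 470, 198, 68, 411]
t=1: [296, 305, 220, 132, 259, 323, 237, 280, 316, 282, 310, 323, 235, 211, 221, 226, 329, 281]
t=2: [342, 331, 268, 140, 334, 337, 332, 344, 328, 320, 341, 331, 322, 281, 285, 280, 330, 348]
t=3: [316, 327, 332, 160, 294, 316, 320, 318, 330, 306, 316, 318, 327, 349, 356, 327, 323, 313]
t=4: [331, 323, 300, 192, 324, 334, 330, 327, 322, 316, 334, 332, 324, 311, 307, 304, 330, 333]
t=5: [322, 329, 329, 250, 313, 320, 322, 325, 330, 320, 321, 320, 326, 334, 339, 327, 323, 320]
t=6: [327, 323, 325, 351, 336, 330, 327, 324, 322, 331, 329, 329, 325, 320, 317, 327, 328, 329]
t=7: [324, 327, 325, 311, 317, 321, 324, 327, 327, 320, 322, 323, 325, 329, 330, 322, 323, 323]
t=8: [326, 324, 326, 334, 331, 328, 326, 324, 324, 329, 328, 328, 326, 323, 323, 328, 328, 327]
t=9: [325, 326, 325, 320, 321, 323, 325, 326, 326, 323, 323, 324, 325, 327, 327, 323, 323, 324]
t=10: [326, 325, 326, 329, 328, 327, 326, 325, 325, 327, 328, 327, 325, 324, 324, 327, 328, 327]
t=11: [325, 325, 325, 323, 323, 324, 325, 326, 325, 324, 324, 324, 325, 326, 326, 324, 324, 324]
t=12: [326, 325, 326, 327, 327, 327, 326, 325, 325, 327, 327, 326, 326, 325, 325, 326, 327, 326]
t=13: [325, 325, 325, 324, 324, 324, 325, 325, 325, 324, 324, 324, 325, 325, 325, 324, 324, 324]
t=14: [326, 326, 326, 326, 327, 326, 326, 326, 326, 326, 327, 326, 326, 326, 326, 326, 327, 326]
t=15: [325, 325, 325, 324, 324, 324, 325, 325, 325, 324, 324, 324, 325, 325, 325, 324, 324, 324]

Answer: u_3(4044) = 326
Key observation: The state at step 13, [325, 325, 325, 324, 324, 324, 325, 325, 325, 324, 324, 324, 325, 325, 325, 324, 324, 324], reappears at step 15: the system is in a cycle of period 2 from step 13 on.  Therefore the state at step 4044 equals the state at step 13 + ((4044 - 13) mod 2) = 14, which is [326, 326, 326, 326, 327, 326, 326, 326, 326, 326, 327, 326, 326, 326, 326, 326, 327, 326].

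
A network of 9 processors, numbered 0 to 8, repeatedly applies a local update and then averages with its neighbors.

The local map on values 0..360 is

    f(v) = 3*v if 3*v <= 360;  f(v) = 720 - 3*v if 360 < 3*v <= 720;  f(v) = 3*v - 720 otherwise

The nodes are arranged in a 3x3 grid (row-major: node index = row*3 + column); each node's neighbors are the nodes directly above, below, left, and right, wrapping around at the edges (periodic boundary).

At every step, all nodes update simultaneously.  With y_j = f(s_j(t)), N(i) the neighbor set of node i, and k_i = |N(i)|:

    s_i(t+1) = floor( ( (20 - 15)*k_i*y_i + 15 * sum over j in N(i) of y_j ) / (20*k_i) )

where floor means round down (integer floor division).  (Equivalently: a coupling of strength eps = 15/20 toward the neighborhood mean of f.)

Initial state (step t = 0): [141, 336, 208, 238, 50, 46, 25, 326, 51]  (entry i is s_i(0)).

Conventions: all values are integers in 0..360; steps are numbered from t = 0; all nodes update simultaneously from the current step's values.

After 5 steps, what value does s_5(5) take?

Simulating step by step:
t=0: [141, 336, 208, 238, 50, 46, 25, 326, 51]
t=1: [161, 222, 188, 125, 166, 110, 152, 189, 144]
t=2: [212, 157, 209, 283, 220, 272, 257, 193, 241]
t=3: [118, 133, 104, 86, 130, 77, 79, 103, 72]
t=4: [300, 324, 288, 280, 292, 267, 272, 284, 258]
t=5: [159, 177, 142, 126, 148, 109, 115, 137, 98]

Answer: s_5(5) = 109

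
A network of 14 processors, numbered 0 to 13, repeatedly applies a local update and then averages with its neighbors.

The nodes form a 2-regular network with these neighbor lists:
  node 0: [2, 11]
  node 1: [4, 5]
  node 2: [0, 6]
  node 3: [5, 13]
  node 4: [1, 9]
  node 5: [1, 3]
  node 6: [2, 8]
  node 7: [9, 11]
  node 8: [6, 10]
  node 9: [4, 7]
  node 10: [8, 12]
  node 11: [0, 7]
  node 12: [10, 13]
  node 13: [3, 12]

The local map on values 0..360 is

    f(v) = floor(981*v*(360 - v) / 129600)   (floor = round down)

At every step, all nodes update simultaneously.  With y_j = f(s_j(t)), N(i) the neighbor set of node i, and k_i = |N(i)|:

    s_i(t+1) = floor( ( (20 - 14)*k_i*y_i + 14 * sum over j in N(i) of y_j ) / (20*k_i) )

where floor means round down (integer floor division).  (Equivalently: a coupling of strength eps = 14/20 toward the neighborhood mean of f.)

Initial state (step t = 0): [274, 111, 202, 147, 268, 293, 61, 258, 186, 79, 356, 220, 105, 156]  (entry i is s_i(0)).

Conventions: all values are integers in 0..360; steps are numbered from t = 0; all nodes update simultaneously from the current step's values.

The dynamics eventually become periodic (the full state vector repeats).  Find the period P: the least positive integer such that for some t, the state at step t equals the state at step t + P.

Answer: 2
Key observation: The state at step 9, [227, 227, 227, 227, 227, 227, 227, 227, 227, 227, 227, 227, 227, 227], reappears at step 11 — and no state repeats earlier — so the cycle the system enters has period 2.

Derivation:
t=0: [274, 111, 202, 147, 268, 293, 61, 258, 186, 79, 356, 220, 105, 156]
t=1: [219, 179, 182, 206, 187, 200, 211, 200, 125, 185, 159, 201, 148, 225]
t=2: [240, 243, 238, 236, 244, 242, 234, 242, 233, 243, 232, 238, 235, 235]
t=3: [218, 215, 220, 219, 214, 217, 221, 216, 223, 215, 222, 217, 222, 221]
t=4: [233, 235, 233, 233, 235, 234, 232, 234, 231, 235, 231, 234, 231, 232]
t=5: [223, 222, 223, 223, 222, 222, 224, 222, 224, 222, 225, 223, 224, 224]
t=6: [231, 231, 230, 230, 231, 231, 230, 231, 229, 231, 229, 231, 229, 230]
t=7: [225, 225, 225, 225, 225, 225, 226, 225, 226, 225, 227, 225, 226, 226]
t=8: [229, 229, 229, 229, 229, 229, 229, 229, 228, 229, 228, 229, 228, 229]
t=9: [227, 227, 227, 227, 227, 227, 227, 227, 227, 227, 227, 227, 227, 227]
t=10: [228, 228, 228, 228, 228, 228, 228, 228, 228, 228, 228, 228, 228, 228]
t=11: [227, 227, 227, 227, 227, 227, 227, 227, 227, 227, 227, 227, 227, 227]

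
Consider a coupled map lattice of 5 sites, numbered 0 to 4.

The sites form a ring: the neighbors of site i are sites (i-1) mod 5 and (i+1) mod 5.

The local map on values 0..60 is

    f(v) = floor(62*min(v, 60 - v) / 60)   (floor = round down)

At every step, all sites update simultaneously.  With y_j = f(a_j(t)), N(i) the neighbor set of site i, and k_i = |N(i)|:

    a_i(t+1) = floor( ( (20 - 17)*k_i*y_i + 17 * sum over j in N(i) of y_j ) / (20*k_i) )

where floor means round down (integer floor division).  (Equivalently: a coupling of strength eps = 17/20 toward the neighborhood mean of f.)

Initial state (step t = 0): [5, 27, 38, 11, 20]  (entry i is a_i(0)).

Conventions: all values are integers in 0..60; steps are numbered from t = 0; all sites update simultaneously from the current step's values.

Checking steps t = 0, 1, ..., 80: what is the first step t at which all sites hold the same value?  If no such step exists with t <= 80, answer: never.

Simulating step by step:
t=0: [5, 27, 38, 11, 20]  (not all equal)
t=1: [20, 15, 19, 19, 9]  (not all equal)
t=2: [13, 18, 17, 14, 17]  (not all equal)
t=3: [16, 15, 16, 16, 14]  (not all equal)
t=4: [14, 15, 15, 15, 15]  (not all equal)
t=5: [14, 14, 15, 15, 14]  (not all equal)
t=6: [14, 14, 14, 14, 14]  (all equal)

Answer: 6
Key observation: Synchronization is absorbing here: once all sites are equal they stay equal, and step 6 is the first all-equal step.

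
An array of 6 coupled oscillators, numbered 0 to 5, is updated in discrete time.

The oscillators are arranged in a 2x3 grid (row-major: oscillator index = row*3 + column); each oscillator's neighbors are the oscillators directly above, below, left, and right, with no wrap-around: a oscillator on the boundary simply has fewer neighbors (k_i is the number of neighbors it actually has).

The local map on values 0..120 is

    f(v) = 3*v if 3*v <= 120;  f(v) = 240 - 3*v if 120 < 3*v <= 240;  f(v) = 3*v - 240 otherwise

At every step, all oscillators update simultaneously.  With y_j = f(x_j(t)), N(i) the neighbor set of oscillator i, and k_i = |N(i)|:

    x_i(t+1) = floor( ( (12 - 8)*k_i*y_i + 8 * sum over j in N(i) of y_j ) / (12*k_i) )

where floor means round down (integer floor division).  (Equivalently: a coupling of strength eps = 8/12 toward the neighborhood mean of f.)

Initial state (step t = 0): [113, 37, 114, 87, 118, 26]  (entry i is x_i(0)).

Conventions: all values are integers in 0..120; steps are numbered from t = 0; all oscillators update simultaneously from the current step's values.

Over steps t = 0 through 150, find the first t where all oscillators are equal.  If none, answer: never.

Answer: 28
Key observation: Synchronization is absorbing here: once all oscillators are equal they stay equal, and step 28 is the first all-equal step.

Derivation:
t=0: [113, 37, 114, 87, 118, 26]  (not all equal)
t=1: [77, 107, 97, 78, 84, 98]  (not all equal)
t=2: [32, 43, 62, 9, 35, 39]  (not all equal)
t=3: [78, 93, 94, 76, 91, 92]  (not all equal)
t=4: [19, 31, 39, 17, 30, 37]  (not all equal)
t=5: [67, 89, 107, 66, 86, 106]  (not all equal)
t=6: [36, 39, 62, 33, 38, 59]  (not all equal)
t=7: [108, 100, 78, 107, 100, 77]  (not all equal)
t=8: [75, 53, 25, 75, 53, 25]  (not all equal)
t=9: [37, 65, 77, 37, 65, 77]  (not all equal)
t=10: [89, 51, 21, 89, 51, 21]  (not all equal)
t=11: [47, 68, 71, 47, 68, 71]  (not all equal)
t=12: [78, 48, 30, 78, 48, 30]  (not all equal)
t=13: [36, 74, 92, 36, 74, 92]  (not all equal)
t=14: [78, 42, 30, 78, 42, 30]  (not all equal)
t=15: [42, 84, 98, 42, 84, 98]  (not all equal)
t=16: [80, 44, 40, 80, 44, 40]  (not all equal)
t=17: [36, 86, 116, 36, 86, 116]  (not all equal)
t=18: [78, 58, 78, 78, 58, 78]  (not all equal)
t=19: [26, 39, 26, 26, 39, 26]  (not all equal)
t=20: [91, 99, 91, 91, 99, 91]  (not all equal)
t=21: [41, 46, 41, 41, 46, 41]  (not all equal)
t=22: [112, 108, 112, 112, 108, 112]  (not all equal)
t=23: [92, 89, 92, 92, 89, 92]  (not all equal)
t=24: [33, 31, 33, 33, 31, 33]  (not all equal)
t=25: [97, 95, 97, 97, 95, 97]  (not all equal)
t=26: [49, 47, 49, 49, 47, 49]  (not all equal)
t=27: [95, 96, 95, 95, 96, 95]  (not all equal)
t=28: [46, 46, 46, 46, 46, 46]  (all equal)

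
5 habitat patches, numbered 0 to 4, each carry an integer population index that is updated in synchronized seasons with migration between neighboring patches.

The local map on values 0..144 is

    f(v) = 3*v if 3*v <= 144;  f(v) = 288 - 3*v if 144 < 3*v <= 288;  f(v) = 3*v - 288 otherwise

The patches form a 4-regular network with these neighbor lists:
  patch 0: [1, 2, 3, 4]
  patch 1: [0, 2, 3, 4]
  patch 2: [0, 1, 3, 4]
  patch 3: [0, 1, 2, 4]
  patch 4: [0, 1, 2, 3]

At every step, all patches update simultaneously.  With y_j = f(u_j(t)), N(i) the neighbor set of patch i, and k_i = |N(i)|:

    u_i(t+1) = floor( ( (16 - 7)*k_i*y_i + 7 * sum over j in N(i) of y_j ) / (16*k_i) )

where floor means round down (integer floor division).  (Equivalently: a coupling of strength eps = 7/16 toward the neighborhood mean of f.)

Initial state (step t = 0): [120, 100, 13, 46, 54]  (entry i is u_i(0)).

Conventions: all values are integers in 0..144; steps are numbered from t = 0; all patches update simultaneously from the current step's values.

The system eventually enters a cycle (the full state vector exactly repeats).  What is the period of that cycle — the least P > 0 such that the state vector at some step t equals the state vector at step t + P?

Simulating step by step:
t=0: [120, 100, 13, 46, 54]
t=1: [74, 47, 60, 104, 99]
t=2: [67, 101, 87, 48, 42]
t=3: [83, 50, 55, 108, 100]
t=4: [55, 100, 93, 54, 43]
t=5: [99, 49, 47, 100, 102]
t=6: [39, 99, 99, 40, 43]
t=7: [95, 46, 46, 96, 100]
t=8: [33, 94, 94, 31, 37]
t=9: [79, 37, 37, 76, 84]
t=10: [63, 90, 90, 67, 56]
t=11: [82, 45, 45, 76, 91]
t=12: [61, 103, 103, 69, 49]
t=13: [87, 49, 49, 77, 104]
t=14: [54, 106, 106, 68, 53]
t=15: [100, 57, 57, 81, 102]
t=16: [39, 86, 86, 54, 41]
t=17: [99, 60, 60, 103, 102]
t=18: [32, 77, 77, 38, 37]
t=19: [91, 73, 73, 99, 97]
t=20: [24, 49, 49, 22, 19]
t=21: [84, 116, 116, 82, 78]
t=22: [43, 54, 54, 46, 52]
t=23: [129, 128, 128, 133, 131]
t=24: [100, 98, 98, 105, 103]
t=25: [13, 10, 10, 20, 17]
t=26: [40, 36, 36, 50, 46]
t=27: [121, 115, 115, 129, 129]
t=28: [76, 68, 68, 87, 87]
t=29: [58, 68, 68, 43, 43]
t=30: [110, 97, 97, 117, 117]
t=31: [38, 20, 20, 47, 47]
t=32: [108, 83, 83, 120, 120]
t=33: [44, 45, 45, 60, 60]
t=34: [127, 128, 128, 116, 116]
t=35: [86, 87, 87, 71, 71]
t=36: [39, 37, 37, 59, 59]
t=37: [114, 111, 111, 111, 111]
t=38: [50, 45, 45, 45, 45]
t=39: [136, 135, 135, 135, 135]
t=40: [118, 117, 117, 117, 117]
t=41: [64, 63, 63, 63, 63]
t=42: [97, 98, 98, 98, 98]
t=43: [4, 5, 5, 5, 5]
t=44: [13, 14, 14, 14, 14]
t=45: [40, 41, 41, 41, 41]
t=46: [121, 122, 122, 122, 122]
t=47: [76, 77, 77, 77, 77]
t=48: [58, 57, 57, 57, 57]
t=49: [115, 116, 116, 116, 116]
t=50: [58, 59, 59, 59, 59]
t=51: [112, 111, 111, 111, 111]
t=52: [46, 45, 45, 45, 45]
t=53: [136, 135, 135, 135, 135]

Answer: 14
Key observation: The state at step 39, [136, 135, 135, 135, 135], reappears at step 53 — and no state repeats earlier — so the cycle the system enters has period 14.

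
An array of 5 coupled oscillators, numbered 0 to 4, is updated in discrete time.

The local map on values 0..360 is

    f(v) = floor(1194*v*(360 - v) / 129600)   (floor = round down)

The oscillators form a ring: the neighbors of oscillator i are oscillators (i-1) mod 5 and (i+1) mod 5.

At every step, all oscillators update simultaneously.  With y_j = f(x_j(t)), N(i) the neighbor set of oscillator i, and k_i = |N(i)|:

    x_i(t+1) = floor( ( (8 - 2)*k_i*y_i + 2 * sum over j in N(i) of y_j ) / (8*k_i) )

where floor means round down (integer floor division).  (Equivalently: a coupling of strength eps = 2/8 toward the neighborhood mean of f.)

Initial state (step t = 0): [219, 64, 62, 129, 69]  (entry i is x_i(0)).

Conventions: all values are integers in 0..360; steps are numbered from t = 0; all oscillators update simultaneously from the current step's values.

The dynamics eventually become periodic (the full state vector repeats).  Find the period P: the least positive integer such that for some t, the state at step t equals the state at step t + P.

Answer: 2
Key observation: The state at step 10, [297, 297, 297, 297, 297], reappears at step 12 — and no state repeats earlier — so the cycle the system enters has period 2.

Derivation:
t=0: [219, 64, 62, 129, 69]
t=1: [257, 187, 183, 249, 207]
t=2: [255, 291, 292, 264, 280]
t=3: [233, 191, 188, 223, 214]
t=4: [277, 293, 295, 283, 284]
t=5: [205, 183, 179, 196, 199]
t=6: [293, 297, 297, 296, 294]
t=7: [178, 173, 172, 174, 177]
t=8: [298, 297, 297, 297, 298]
t=9: [170, 171, 172, 171, 170]
t=10: [297, 297, 297, 297, 297]
t=11: [172, 172, 172, 172, 172]
t=12: [297, 297, 297, 297, 297]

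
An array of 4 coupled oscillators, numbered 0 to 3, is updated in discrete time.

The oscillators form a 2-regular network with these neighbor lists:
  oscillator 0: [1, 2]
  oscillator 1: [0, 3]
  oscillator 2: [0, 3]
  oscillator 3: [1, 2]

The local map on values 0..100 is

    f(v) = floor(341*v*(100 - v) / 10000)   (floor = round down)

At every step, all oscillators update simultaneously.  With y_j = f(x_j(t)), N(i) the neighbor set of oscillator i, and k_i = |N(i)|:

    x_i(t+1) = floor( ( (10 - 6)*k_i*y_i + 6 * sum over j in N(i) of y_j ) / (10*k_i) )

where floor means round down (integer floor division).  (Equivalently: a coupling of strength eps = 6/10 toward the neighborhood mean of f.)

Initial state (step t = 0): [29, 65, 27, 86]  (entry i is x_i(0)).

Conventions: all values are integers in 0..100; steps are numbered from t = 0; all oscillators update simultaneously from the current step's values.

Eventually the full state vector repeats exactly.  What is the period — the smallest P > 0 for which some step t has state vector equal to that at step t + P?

Simulating step by step:
t=0: [29, 65, 27, 86]
t=1: [71, 64, 60, 59]
t=2: [75, 76, 78, 80]
t=3: [61, 59, 58, 57]
t=4: [81, 82, 82, 82]
t=5: [50, 50, 50, 50]
t=6: [85, 85, 85, 85]
t=7: [43, 43, 43, 43]
t=8: [83, 83, 83, 83]
t=9: [48, 48, 48, 48]
t=10: [85, 85, 85, 85]

Answer: 4
Key observation: The state at step 6, [85, 85, 85, 85], reappears at step 10 — and no state repeats earlier — so the cycle the system enters has period 4.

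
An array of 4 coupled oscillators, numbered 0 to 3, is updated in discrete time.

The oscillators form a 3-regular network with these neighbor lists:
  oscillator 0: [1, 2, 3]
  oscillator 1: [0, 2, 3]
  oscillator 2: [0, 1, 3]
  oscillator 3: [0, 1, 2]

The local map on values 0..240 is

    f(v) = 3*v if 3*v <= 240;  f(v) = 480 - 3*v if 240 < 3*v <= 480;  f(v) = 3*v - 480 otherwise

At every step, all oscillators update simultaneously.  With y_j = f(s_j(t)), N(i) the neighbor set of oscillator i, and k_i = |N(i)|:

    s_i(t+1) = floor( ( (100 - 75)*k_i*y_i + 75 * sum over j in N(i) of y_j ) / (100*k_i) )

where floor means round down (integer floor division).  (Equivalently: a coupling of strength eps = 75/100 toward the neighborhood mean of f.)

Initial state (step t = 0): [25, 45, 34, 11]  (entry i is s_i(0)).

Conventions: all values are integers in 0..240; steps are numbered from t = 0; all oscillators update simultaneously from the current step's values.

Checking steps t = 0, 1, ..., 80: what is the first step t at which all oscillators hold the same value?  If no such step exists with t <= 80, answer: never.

Answer: 1
Key observation: Synchronization is absorbing here: once all oscillators are equal they stay equal, and step 1 is the first all-equal step.

Derivation:
t=0: [25, 45, 34, 11]  (not all equal)
t=1: [86, 86, 86, 86]  (all equal)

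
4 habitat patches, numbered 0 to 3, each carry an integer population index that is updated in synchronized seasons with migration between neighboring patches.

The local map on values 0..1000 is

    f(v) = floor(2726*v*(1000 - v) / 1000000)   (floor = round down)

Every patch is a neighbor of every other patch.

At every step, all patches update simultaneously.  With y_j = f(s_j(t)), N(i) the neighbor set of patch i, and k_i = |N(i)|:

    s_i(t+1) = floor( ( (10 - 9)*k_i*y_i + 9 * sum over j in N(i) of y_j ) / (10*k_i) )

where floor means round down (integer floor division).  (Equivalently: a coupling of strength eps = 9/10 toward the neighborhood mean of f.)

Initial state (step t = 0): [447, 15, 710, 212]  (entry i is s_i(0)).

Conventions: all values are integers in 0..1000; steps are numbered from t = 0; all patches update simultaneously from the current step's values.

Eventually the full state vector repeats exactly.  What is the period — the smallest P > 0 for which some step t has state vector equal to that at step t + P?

Simulating step by step:
t=0: [447, 15, 710, 212]
t=1: [384, 510, 406, 427]
t=2: [665, 658, 663, 661]
t=3: [610, 609, 609, 609]
t=4: [648, 648, 648, 648]
t=5: [621, 621, 621, 621]
t=6: [641, 641, 641, 641]
t=7: [627, 627, 627, 627]
t=8: [637, 637, 637, 637]
t=9: [630, 630, 630, 630]
t=10: [635, 635, 635, 635]
t=11: [631, 631, 631, 631]
t=12: [634, 634, 634, 634]
t=13: [632, 632, 632, 632]
t=14: [634, 634, 634, 634]

Answer: 2
Key observation: The state at step 12, [634, 634, 634, 634], reappears at step 14 — and no state repeats earlier — so the cycle the system enters has period 2.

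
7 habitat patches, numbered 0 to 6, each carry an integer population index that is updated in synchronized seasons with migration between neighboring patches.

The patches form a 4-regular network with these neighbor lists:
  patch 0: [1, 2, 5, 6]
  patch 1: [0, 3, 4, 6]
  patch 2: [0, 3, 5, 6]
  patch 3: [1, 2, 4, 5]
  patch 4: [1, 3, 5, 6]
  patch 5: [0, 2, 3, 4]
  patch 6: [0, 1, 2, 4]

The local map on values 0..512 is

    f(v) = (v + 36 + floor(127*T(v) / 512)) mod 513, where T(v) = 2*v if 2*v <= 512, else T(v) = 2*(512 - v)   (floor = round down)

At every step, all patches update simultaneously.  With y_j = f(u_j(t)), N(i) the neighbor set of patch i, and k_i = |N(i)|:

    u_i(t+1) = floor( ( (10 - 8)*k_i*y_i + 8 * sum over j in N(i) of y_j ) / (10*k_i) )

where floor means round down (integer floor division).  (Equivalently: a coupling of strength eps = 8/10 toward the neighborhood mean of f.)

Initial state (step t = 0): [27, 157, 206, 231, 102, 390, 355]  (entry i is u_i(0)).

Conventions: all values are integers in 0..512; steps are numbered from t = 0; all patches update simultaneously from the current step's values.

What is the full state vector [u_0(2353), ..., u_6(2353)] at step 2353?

Answer: [503, 503, 503, 503, 503, 503, 503]
Key observation: The state at step 24, [424, 424, 424, 424, 424, 424, 424], reappears at step 30: the system is in a cycle of period 6 from step 24 on.  Therefore the state at step 2353 equals the state at step 24 + ((2353 - 24) mod 6) = 25, which is [503, 503, 503, 503, 503, 503, 503].

Derivation:
t=0: [27, 157, 206, 231, 102, 390, 355]
t=1: [328, 276, 351, 333, 358, 295, 269]
t=2: [442, 447, 448, 452, 443, 457, 449]
t=3: [105, 104, 105, 3, 3, 105, 103]
t=4: [192, 130, 161, 131, 130, 131, 161]
t=5: [267, 258, 267, 239, 239, 258, 267]
t=6: [422, 410, 417, 410, 410, 410, 417]
t=7: [498, 498, 498, 496, 496, 498, 498]
t=8: [27, 26, 26, 26, 26, 26, 26]
t=9: [74, 74, 74, 74, 74, 74, 74]
t=10: [146, 146, 146, 146, 146, 146, 146]
t=11: [254, 254, 254, 254, 254, 254, 254]
t=12: [416, 416, 416, 416, 416, 416, 416]
t=13: [499, 499, 499, 499, 499, 499, 499]
t=14: [28, 28, 28, 28, 28, 28, 28]
t=15: [77, 77, 77, 77, 77, 77, 77]
t=16: [151, 151, 151, 151, 151, 151, 151]
t=17: [261, 261, 261, 261, 261, 261, 261]
t=18: [421, 421, 421, 421, 421, 421, 421]
t=19: [502, 502, 502, 502, 502, 502, 502]
t=20: [29, 29, 29, 29, 29, 29, 29]
t=21: [79, 79, 79, 79, 79, 79, 79]
t=22: [154, 154, 154, 154, 154, 154, 154]
t=23: [266, 266, 266, 266, 266, 266, 266]
t=24: [424, 424, 424, 424, 424, 424, 424]
t=25: [503, 503, 503, 503, 503, 503, 503]
t=26: [30, 30, 30, 30, 30, 30, 30]
t=27: [80, 80, 80, 80, 80, 80, 80]
t=28: [155, 155, 155, 155, 155, 155, 155]
t=29: [267, 267, 267, 267, 267, 267, 267]
t=30: [424, 424, 424, 424, 424, 424, 424]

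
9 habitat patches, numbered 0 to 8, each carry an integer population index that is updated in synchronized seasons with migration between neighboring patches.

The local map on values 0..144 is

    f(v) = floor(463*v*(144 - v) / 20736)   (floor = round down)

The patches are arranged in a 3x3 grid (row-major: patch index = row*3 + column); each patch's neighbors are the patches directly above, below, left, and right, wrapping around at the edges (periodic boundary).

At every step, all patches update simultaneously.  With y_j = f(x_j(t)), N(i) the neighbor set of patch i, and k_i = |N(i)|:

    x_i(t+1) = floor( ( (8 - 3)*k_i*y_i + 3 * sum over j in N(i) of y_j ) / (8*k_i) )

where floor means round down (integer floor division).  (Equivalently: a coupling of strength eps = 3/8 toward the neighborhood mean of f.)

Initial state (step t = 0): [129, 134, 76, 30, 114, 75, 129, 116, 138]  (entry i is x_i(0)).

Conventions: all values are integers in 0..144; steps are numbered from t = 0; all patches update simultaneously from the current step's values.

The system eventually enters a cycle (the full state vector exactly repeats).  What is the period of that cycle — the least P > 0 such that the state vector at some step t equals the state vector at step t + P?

Simulating step by step:
t=0: [129, 134, 76, 30, 114, 75, 129, 116, 138]
t=1: [51, 46, 91, 73, 74, 98, 46, 60, 43]
t=2: [105, 103, 104, 111, 111, 103, 102, 108, 99]
t=3: [90, 91, 92, 84, 83, 91, 92, 88, 96]
t=4: [107, 107, 106, 110, 111, 107, 106, 108, 103]
t=5: [87, 87, 89, 84, 82, 87, 88, 86, 91]
t=6: [110, 110, 109, 111, 112, 110, 110, 110, 108]
t=7: [83, 82, 84, 81, 80, 83, 83, 83, 85]
t=8: [112, 113, 112, 113, 113, 112, 112, 112, 111]
t=9: [79, 78, 79, 78, 78, 79, 79, 79, 80]
t=10: [114, 114, 114, 114, 114, 114, 114, 114, 114]
t=11: [76, 76, 76, 76, 76, 76, 76, 76, 76]
t=12: [115, 115, 115, 115, 115, 115, 115, 115, 115]
t=13: [74, 74, 74, 74, 74, 74, 74, 74, 74]
t=14: [115, 115, 115, 115, 115, 115, 115, 115, 115]

Answer: 2
Key observation: The state at step 12, [115, 115, 115, 115, 115, 115, 115, 115, 115], reappears at step 14 — and no state repeats earlier — so the cycle the system enters has period 2.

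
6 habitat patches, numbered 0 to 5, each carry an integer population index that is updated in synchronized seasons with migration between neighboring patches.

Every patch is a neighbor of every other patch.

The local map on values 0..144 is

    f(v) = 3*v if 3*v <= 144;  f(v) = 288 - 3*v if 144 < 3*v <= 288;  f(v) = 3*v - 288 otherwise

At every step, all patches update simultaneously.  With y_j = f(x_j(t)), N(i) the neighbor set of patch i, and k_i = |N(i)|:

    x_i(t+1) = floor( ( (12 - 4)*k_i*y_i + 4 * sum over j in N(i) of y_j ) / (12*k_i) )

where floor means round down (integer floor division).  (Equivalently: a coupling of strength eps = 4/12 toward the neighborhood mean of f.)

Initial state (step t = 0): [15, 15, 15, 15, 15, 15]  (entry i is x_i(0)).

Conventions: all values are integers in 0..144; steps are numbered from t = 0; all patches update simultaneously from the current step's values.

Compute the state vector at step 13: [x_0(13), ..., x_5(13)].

Answer: [99, 99, 99, 99, 99, 99]

Derivation:
t=0: [15, 15, 15, 15, 15, 15]
t=1: [45, 45, 45, 45, 45, 45]
t=2: [135, 135, 135, 135, 135, 135]
t=3: [117, 117, 117, 117, 117, 117]
t=4: [63, 63, 63, 63, 63, 63]
t=5: [99, 99, 99, 99, 99, 99]
t=6: [9, 9, 9, 9, 9, 9]
t=7: [27, 27, 27, 27, 27, 27]
t=8: [81, 81, 81, 81, 81, 81]
t=9: [45, 45, 45, 45, 45, 45]
t=10: [135, 135, 135, 135, 135, 135]
t=11: [117, 117, 117, 117, 117, 117]
t=12: [63, 63, 63, 63, 63, 63]
t=13: [99, 99, 99, 99, 99, 99]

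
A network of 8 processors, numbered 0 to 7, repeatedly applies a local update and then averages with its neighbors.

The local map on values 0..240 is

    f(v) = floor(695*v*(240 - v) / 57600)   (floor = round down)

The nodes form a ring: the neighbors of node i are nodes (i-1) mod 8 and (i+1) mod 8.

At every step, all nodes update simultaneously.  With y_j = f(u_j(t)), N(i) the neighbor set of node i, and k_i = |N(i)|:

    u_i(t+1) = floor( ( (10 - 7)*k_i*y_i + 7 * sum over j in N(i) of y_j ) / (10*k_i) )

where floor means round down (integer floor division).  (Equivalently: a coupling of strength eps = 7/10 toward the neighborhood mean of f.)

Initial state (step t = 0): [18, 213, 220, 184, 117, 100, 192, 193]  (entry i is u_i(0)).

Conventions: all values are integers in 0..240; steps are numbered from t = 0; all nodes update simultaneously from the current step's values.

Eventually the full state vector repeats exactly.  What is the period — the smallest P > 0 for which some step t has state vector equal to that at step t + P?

Answer: 2
Key observation: The state at step 9, [157, 157, 157, 156, 156, 156, 156, 157], reappears at step 11 — and no state repeats earlier — so the cycle the system enters has period 2.

Derivation:
t=0: [18, 213, 220, 184, 117, 100, 192, 193]
t=1: [76, 56, 83, 116, 154, 149, 130, 88]
t=2: [144, 144, 151, 162, 165, 164, 165, 161]
t=3: [161, 164, 159, 154, 150, 149, 150, 156]
t=4: [153, 152, 154, 158, 161, 162, 160, 157]
t=5: [159, 159, 158, 156, 153, 153, 154, 157]
t=6: [155, 155, 156, 158, 159, 159, 158, 157]
t=7: [157, 158, 157, 156, 155, 155, 156, 157]
t=8: [156, 156, 157, 157, 158, 158, 157, 157]
t=9: [157, 157, 157, 156, 156, 156, 156, 157]
t=10: [157, 157, 157, 157, 158, 158, 157, 157]
t=11: [157, 157, 157, 156, 156, 156, 156, 157]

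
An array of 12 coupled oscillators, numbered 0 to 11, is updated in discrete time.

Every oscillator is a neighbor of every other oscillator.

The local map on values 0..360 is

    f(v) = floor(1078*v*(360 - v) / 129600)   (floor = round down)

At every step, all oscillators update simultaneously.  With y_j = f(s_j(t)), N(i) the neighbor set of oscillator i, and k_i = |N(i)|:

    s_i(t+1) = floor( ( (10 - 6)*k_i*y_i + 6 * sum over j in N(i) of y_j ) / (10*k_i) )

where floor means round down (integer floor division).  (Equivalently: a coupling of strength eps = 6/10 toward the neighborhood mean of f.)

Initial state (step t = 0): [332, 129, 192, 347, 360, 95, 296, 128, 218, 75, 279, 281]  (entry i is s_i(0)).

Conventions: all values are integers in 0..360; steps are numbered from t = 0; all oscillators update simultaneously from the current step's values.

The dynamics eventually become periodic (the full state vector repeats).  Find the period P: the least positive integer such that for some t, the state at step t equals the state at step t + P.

Answer: 2
Key observation: The state at step 14, [254, 254, 254, 254, 254, 254, 254, 254, 254, 254, 254, 254], reappears at step 16 — and no state repeats earlier — so the cycle the system enters has period 2.

Derivation:
t=0: [332, 129, 192, 347, 360, 95, 296, 128, 218, 75, 279, 281]
t=1: [138, 196, 204, 124, 111, 183, 165, 196, 200, 172, 176, 175]
t=2: [258, 263, 262, 254, 249, 263, 263, 263, 262, 263, 263, 263]
t=3: [216, 213, 214, 217, 219, 213, 213, 213, 214, 213, 213, 213]
t=4: [258, 259, 259, 258, 258, 259, 259, 259, 259, 259, 259, 259]
t=5: [217, 217, 217, 217, 217, 217, 217, 217, 217, 217, 217, 217]
t=6: [258, 258, 258, 258, 258, 258, 258, 258, 258, 258, 258, 258]
t=7: [218, 218, 218, 218, 218, 218, 218, 218, 218, 218, 218, 218]
t=8: [257, 257, 257, 257, 257, 257, 257, 257, 257, 257, 257, 257]
t=9: [220, 220, 220, 220, 220, 220, 220, 220, 220, 220, 220, 220]
t=10: [256, 256, 256, 256, 256, 256, 256, 256, 256, 256, 256, 256]
t=11: [221, 221, 221, 221, 221, 221, 221, 221, 221, 221, 221, 221]
t=12: [255, 255, 255, 255, 255, 255, 255, 255, 255, 255, 255, 255]
t=13: [222, 222, 222, 222, 222, 222, 222, 222, 222, 222, 222, 222]
t=14: [254, 254, 254, 254, 254, 254, 254, 254, 254, 254, 254, 254]
t=15: [223, 223, 223, 223, 223, 223, 223, 223, 223, 223, 223, 223]
t=16: [254, 254, 254, 254, 254, 254, 254, 254, 254, 254, 254, 254]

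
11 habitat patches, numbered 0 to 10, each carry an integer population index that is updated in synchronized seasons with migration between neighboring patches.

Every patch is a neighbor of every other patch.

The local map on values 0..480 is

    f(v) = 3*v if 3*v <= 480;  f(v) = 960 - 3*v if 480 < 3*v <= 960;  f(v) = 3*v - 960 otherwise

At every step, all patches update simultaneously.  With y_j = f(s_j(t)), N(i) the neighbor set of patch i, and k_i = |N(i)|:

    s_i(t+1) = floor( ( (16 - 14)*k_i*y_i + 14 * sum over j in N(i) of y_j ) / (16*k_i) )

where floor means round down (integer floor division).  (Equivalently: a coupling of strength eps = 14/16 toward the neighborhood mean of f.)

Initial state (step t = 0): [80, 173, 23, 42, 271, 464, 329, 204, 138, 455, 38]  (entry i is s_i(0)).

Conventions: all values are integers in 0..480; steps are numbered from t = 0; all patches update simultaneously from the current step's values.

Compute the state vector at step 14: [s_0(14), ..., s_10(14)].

Simulating step by step:
t=0: [80, 173, 23, 42, 271, 464, 329, 204, 138, 455, 38]
t=1: [250, 258, 244, 246, 247, 257, 242, 254, 257, 256, 246]
t=2: [208, 207, 208, 208, 208, 207, 209, 207, 207, 207, 208]
t=3: [337, 337, 337, 337, 337, 337, 336, 337, 337, 337, 337]
t=4: [50, 50, 50, 50, 50, 50, 50, 50, 50, 50, 50]
t=5: [150, 150, 150, 150, 150, 150, 150, 150, 150, 150, 150]
t=6: [450, 450, 450, 450, 450, 450, 450, 450, 450, 450, 450]
t=7: [390, 390, 390, 390, 390, 390, 390, 390, 390, 390, 390]
t=8: [210, 210, 210, 210, 210, 210, 210, 210, 210, 210, 210]
t=9: [330, 330, 330, 330, 330, 330, 330, 330, 330, 330, 330]
t=10: [30, 30, 30, 30, 30, 30, 30, 30, 30, 30, 30]
t=11: [90, 90, 90, 90, 90, 90, 90, 90, 90, 90, 90]
t=12: [270, 270, 270, 270, 270, 270, 270, 270, 270, 270, 270]
t=13: [150, 150, 150, 150, 150, 150, 150, 150, 150, 150, 150]
t=14: [450, 450, 450, 450, 450, 450, 450, 450, 450, 450, 450]

Answer: [450, 450, 450, 450, 450, 450, 450, 450, 450, 450, 450]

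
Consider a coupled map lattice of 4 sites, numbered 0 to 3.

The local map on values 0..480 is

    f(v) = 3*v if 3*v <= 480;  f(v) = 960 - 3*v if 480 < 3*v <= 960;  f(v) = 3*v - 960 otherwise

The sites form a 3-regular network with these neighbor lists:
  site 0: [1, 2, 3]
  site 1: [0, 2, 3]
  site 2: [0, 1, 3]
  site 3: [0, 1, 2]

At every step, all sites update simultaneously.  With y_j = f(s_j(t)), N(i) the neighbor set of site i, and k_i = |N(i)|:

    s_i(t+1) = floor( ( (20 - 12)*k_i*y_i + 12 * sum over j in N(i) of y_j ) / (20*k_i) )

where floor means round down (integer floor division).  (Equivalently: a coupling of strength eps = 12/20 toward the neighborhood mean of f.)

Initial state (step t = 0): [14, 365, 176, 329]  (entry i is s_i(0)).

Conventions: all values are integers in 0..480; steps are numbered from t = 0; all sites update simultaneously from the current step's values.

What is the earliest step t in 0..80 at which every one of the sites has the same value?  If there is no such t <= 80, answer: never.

Simulating step by step:
t=0: [14, 365, 176, 329]  (not all equal)
t=1: [135, 154, 213, 132]  (not all equal)
t=2: [397, 409, 381, 396]  (not all equal)
t=3: [228, 235, 218, 227]  (not all equal)
t=4: [278, 274, 284, 279]  (not all equal)
t=5: [124, 126, 120, 123]  (not all equal)
t=6: [370, 371, 367, 369]  (not all equal)
t=7: [148, 148, 146, 147]  (not all equal)
t=8: [442, 442, 441, 441]  (not all equal)
t=9: [364, 364, 364, 364]  (all equal)

Answer: 9
Key observation: Synchronization is absorbing here: once all sites are equal they stay equal, and step 9 is the first all-equal step.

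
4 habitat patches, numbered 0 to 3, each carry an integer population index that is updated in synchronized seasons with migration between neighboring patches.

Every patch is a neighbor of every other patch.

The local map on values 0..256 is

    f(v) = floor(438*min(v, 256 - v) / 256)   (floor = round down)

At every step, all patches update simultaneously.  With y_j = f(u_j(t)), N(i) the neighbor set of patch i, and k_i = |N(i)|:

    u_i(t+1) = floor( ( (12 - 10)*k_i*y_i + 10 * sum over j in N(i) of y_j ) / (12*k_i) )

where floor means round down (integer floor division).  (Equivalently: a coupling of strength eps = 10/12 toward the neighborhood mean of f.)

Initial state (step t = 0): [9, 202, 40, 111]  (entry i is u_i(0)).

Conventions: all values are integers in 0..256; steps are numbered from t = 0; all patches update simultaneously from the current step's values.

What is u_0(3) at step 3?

Simulating step by step:
t=0: [9, 202, 40, 111]
t=1: [99, 90, 93, 80]
t=2: [152, 154, 153, 156]
t=3: [174, 174, 174, 174]

Answer: u_0(3) = 174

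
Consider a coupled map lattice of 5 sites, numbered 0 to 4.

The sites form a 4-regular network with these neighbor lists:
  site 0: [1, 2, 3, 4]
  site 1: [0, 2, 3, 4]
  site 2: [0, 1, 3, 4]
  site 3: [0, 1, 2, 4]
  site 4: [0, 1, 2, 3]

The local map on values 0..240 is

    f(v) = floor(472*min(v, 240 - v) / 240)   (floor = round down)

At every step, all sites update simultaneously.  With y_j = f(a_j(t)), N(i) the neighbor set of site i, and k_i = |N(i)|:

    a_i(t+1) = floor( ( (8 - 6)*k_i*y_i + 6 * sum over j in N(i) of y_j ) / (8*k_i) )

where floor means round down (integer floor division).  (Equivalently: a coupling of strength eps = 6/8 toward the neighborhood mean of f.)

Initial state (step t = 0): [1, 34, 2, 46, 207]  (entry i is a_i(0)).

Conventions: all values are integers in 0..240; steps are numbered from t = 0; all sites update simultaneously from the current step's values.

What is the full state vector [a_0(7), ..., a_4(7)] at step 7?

Answer: [145, 145, 145, 145, 145]

Derivation:
t=0: [1, 34, 2, 46, 207]
t=1: [42, 46, 42, 47, 46]
t=2: [86, 87, 86, 87, 87]
t=3: [170, 170, 170, 170, 170]
t=4: [137, 137, 137, 137, 137]
t=5: [202, 202, 202, 202, 202]
t=6: [74, 74, 74, 74, 74]
t=7: [145, 145, 145, 145, 145]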